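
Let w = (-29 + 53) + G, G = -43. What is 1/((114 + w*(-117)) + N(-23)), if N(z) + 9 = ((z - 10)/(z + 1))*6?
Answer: 1/2337 ≈ 0.00042790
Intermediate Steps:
N(z) = -9 + 6*(-10 + z)/(1 + z) (N(z) = -9 + ((z - 10)/(z + 1))*6 = -9 + ((-10 + z)/(1 + z))*6 = -9 + 6*(-10 + z)/(1 + z))
w = -19 (w = (-29 + 53) - 43 = 24 - 43 = -19)
1/((114 + w*(-117)) + N(-23)) = 1/((114 - 19*(-117)) + 3*(-23 - 1*(-23))/(1 - 23)) = 1/((114 + 2223) + 3*(-23 + 23)/(-22)) = 1/(2337 + 3*(-1/22)*0) = 1/(2337 + 0) = 1/2337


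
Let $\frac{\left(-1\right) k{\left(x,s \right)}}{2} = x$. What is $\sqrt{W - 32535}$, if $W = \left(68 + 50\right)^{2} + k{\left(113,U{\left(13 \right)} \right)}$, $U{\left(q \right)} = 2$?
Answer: $3 i \sqrt{2093} \approx 137.25 i$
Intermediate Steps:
$k{\left(x,s \right)} = - 2 x$
$W = 13698$ ($W = \left(68 + 50\right)^{2} - 226 = 118^{2} - 226 = 13924 - 226 = 13698$)
$\sqrt{W - 32535} = \sqrt{13698 - 32535} = \sqrt{-18837} = 3 i \sqrt{2093}$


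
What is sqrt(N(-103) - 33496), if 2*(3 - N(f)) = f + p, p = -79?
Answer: I*sqrt(33402) ≈ 182.76*I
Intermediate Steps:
N(f) = 85/2 - f/2 (N(f) = 3 - (f - 79)/2 = 3 - (-79 + f)/2 = 3 + (79/2 - f/2) = 85/2 - f/2)
sqrt(N(-103) - 33496) = sqrt((85/2 - 1/2*(-103)) - 33496) = sqrt((85/2 + 103/2) - 33496) = sqrt(94 - 33496) = sqrt(-33402) = I*sqrt(33402)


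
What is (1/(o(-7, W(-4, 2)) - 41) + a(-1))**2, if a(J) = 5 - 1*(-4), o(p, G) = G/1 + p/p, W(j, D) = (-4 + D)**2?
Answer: 104329/1296 ≈ 80.501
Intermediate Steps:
o(p, G) = 1 + G (o(p, G) = G*1 + 1 = G + 1 = 1 + G)
a(J) = 9 (a(J) = 5 + 4 = 9)
(1/(o(-7, W(-4, 2)) - 41) + a(-1))**2 = (1/((1 + (-4 + 2)**2) - 41) + 9)**2 = (1/((1 + (-2)**2) - 41) + 9)**2 = (1/((1 + 4) - 41) + 9)**2 = (1/(5 - 41) + 9)**2 = (1/(-36) + 9)**2 = (-1/36 + 9)**2 = (323/36)**2 = 104329/1296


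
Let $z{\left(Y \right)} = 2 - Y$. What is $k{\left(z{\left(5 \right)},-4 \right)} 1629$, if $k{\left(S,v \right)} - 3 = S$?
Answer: $0$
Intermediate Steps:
$k{\left(S,v \right)} = 3 + S$
$k{\left(z{\left(5 \right)},-4 \right)} 1629 = \left(3 + \left(2 - 5\right)\right) 1629 = \left(3 - 3\right) 1629 = 0 \cdot 1629 = 0$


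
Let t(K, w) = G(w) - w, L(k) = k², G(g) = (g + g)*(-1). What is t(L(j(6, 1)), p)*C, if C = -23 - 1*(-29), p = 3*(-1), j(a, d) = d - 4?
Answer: 54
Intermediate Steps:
j(a, d) = -4 + d
p = -3
G(g) = -2*g (G(g) = (2*g)*(-1) = -2*g)
t(K, w) = -3*w (t(K, w) = -2*w - w = -3*w)
C = 6 (C = -23 + 29 = 6)
t(L(j(6, 1)), p)*C = -3*(-3)*6 = 9*6 = 54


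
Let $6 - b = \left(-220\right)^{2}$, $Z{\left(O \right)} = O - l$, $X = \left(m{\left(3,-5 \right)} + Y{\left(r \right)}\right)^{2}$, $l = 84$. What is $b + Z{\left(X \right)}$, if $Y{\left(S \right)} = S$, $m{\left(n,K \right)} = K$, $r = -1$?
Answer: $-48442$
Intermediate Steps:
$X = 36$ ($X = \left(-5 - 1\right)^{2} = \left(-6\right)^{2} = 36$)
$Z{\left(O \right)} = -84 + O$ ($Z{\left(O \right)} = O - 84 = -84 + O$)
$b = -48394$ ($b = 6 - \left(-220\right)^{2} = 6 - 48400 = -48394$)
$b + Z{\left(X \right)} = -48394 + \left(-84 + 36\right) = -48394 - 48 = -48442$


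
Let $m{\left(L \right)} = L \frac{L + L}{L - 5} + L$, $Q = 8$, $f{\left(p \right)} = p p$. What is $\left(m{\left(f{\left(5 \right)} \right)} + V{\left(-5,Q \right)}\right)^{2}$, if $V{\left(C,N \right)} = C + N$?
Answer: $\frac{32761}{4} \approx 8190.3$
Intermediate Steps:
$f{\left(p \right)} = p^{2}$
$m{\left(L \right)} = L + \frac{2 L^{2}}{-5 + L}$ ($m{\left(L \right)} = L \frac{2 L}{-5 + L} + L = \frac{2 L^{2}}{-5 + L} + L = L + \frac{2 L^{2}}{-5 + L}$)
$\left(m{\left(f{\left(5 \right)} \right)} + V{\left(-5,Q \right)}\right)^{2} = \left(\frac{5^{2} \left(-5 + 3 \cdot 5^{2}\right)}{-5 + 5^{2}} + \left(-5 + 8\right)\right)^{2} = \left(\frac{25 \left(-5 + 3 \cdot 25\right)}{-5 + 25} + 3\right)^{2} = \left(\frac{25 \left(-5 + 75\right)}{20} + 3\right)^{2} = \left(25 \cdot \frac{1}{20} \cdot 70 + 3\right)^{2} = \left(\frac{175}{2} + 3\right)^{2} = \left(\frac{181}{2}\right)^{2} = \frac{32761}{4}$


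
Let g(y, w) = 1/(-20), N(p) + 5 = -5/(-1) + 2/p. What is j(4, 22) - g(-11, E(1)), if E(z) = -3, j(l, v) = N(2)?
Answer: 21/20 ≈ 1.0500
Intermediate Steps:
N(p) = 2/p (N(p) = -5 + (-5/(-1) + 2/p) = -5 + (-5*(-1) + 2/p) = -5 + (5 + 2/p) = 2/p)
j(l, v) = 1 (j(l, v) = 2/2 = 2*(½) = 1)
g(y, w) = -1/20
j(4, 22) - g(-11, E(1)) = 1 - 1*(-1/20) = 1 + 1/20 = 21/20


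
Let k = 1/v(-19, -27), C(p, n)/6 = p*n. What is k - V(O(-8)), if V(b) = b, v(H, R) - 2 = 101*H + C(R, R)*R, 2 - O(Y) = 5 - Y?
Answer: 1320164/120015 ≈ 11.000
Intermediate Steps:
C(p, n) = 6*n*p (C(p, n) = 6*(p*n) = 6*(n*p) = 6*n*p)
O(Y) = -3 + Y (O(Y) = 2 - (5 - Y) = 2 + (-5 + Y) = -3 + Y)
v(H, R) = 2 + 6*R**3 + 101*H (v(H, R) = 2 + (101*H + (6*R*R)*R) = 2 + (101*H + (6*R**2)*R) = 2 + (101*H + 6*R**3) = 2 + (6*R**3 + 101*H) = 2 + 6*R**3 + 101*H)
k = -1/120015 (k = 1/(2 + 6*(-27)**3 + 101*(-19)) = 1/(2 + 6*(-19683) - 1919) = 1/(2 - 118098 - 1919) = 1/(-120015) = -1/120015 ≈ -8.3323e-6)
k - V(O(-8)) = -1/120015 - (-3 - 8) = -1/120015 - 1*(-11) = -1/120015 + 11 = 1320164/120015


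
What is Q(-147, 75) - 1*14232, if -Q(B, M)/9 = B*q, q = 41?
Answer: 40011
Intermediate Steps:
Q(B, M) = -369*B (Q(B, M) = -9*B*41 = -369*B)
Q(-147, 75) - 1*14232 = -369*(-147) - 1*14232 = 54243 - 14232 = 40011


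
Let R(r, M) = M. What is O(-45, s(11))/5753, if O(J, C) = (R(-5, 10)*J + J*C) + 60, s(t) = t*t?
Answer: -5835/5753 ≈ -1.0143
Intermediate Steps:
s(t) = t²
O(J, C) = 60 + 10*J + C*J (O(J, C) = (10*J + J*C) + 60 = (10*J + C*J) + 60 = 60 + 10*J + C*J)
O(-45, s(11))/5753 = (60 + 10*(-45) + 11²*(-45))/5753 = (60 - 450 + 121*(-45))*(1/5753) = (60 - 450 - 5445)*(1/5753) = -5835*1/5753 = -5835/5753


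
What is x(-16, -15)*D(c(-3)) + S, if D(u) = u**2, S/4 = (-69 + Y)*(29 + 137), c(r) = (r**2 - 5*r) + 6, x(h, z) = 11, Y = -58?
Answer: -74428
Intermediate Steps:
c(r) = 6 + r**2 - 5*r
S = -84328 (S = 4*((-69 - 58)*(29 + 137)) = 4*(-127*166) = 4*(-21082) = -84328)
x(-16, -15)*D(c(-3)) + S = 11*(6 + (-3)**2 - 5*(-3))**2 - 84328 = 11*(6 + 9 + 15)**2 - 84328 = 11*30**2 - 84328 = 11*900 - 84328 = 9900 - 84328 = -74428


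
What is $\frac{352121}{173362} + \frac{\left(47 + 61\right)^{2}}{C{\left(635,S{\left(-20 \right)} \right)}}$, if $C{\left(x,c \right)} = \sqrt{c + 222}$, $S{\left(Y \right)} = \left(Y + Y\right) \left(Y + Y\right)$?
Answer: $\frac{50303}{24766} + \frac{5832 \sqrt{1822}}{911} \approx 275.29$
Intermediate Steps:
$S{\left(Y \right)} = 4 Y^{2}$ ($S{\left(Y \right)} = 2 Y 2 Y = 4 Y^{2}$)
$C{\left(x,c \right)} = \sqrt{222 + c}$
$\frac{352121}{173362} + \frac{\left(47 + 61\right)^{2}}{C{\left(635,S{\left(-20 \right)} \right)}} = \frac{352121}{173362} + \frac{\left(47 + 61\right)^{2}}{\sqrt{222 + 4 \left(-20\right)^{2}}} = 352121 \cdot \frac{1}{173362} + \frac{108^{2}}{\sqrt{222 + 4 \cdot 400}} = \frac{50303}{24766} + \frac{11664}{\sqrt{222 + 1600}} = \frac{50303}{24766} + \frac{11664}{\sqrt{1822}} = \frac{50303}{24766} + 11664 \frac{\sqrt{1822}}{1822} = \frac{50303}{24766} + \frac{5832 \sqrt{1822}}{911}$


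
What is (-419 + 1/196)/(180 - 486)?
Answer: 82123/59976 ≈ 1.3693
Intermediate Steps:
(-419 + 1/196)/(180 - 486) = (-419 + 1/196)/(-306) = -82123/196*(-1/306) = 82123/59976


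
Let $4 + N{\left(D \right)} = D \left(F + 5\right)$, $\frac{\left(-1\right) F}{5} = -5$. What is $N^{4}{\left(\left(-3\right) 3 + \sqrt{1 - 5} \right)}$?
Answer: $4027724176 - 4700261760 i \approx 4.0277 \cdot 10^{9} - 4.7003 \cdot 10^{9} i$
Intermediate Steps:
$F = 25$ ($F = \left(-5\right) \left(-5\right) = 25$)
$N{\left(D \right)} = -4 + 30 D$ ($N{\left(D \right)} = -4 + D \left(25 + 5\right) = -4 + D 30 = -4 + 30 D$)
$N^{4}{\left(\left(-3\right) 3 + \sqrt{1 - 5} \right)} = \left(-4 + 30 \left(\left(-3\right) 3 + \sqrt{1 - 5}\right)\right)^{4} = \left(-4 + 30 \left(-9 + \sqrt{-4}\right)\right)^{4} = \left(-4 + 30 \left(-9 + 2 i\right)\right)^{4} = \left(-4 - \left(270 - 60 i\right)\right)^{4} = \left(-274 + 60 i\right)^{4}$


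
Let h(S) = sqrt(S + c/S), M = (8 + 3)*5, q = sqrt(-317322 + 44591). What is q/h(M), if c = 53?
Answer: I*sqrt(570007790)/342 ≈ 69.809*I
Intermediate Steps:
q = I*sqrt(272731) (q = sqrt(-272731) = I*sqrt(272731) ≈ 522.24*I)
M = 55 (M = 11*5 = 55)
h(S) = sqrt(S + 53/S)
q/h(M) = (I*sqrt(272731))/(sqrt(55 + 53/55)) = (I*sqrt(272731))/(sqrt(3078/55)) = (I*sqrt(272731))/((9*sqrt(2090)/55)) = (I*sqrt(272731))*(sqrt(2090)/342) = I*sqrt(570007790)/342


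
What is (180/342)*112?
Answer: 1120/19 ≈ 58.947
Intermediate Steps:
(180/342)*112 = (180*(1/342))*112 = (10/19)*112 = 1120/19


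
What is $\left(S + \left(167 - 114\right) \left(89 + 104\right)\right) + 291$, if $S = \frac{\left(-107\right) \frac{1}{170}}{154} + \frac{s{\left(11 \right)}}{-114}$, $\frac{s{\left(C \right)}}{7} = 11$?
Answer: $\frac{15697561171}{1492260} \approx 10519.0$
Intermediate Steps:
$s{\left(C \right)} = 77$ ($s{\left(C \right)} = 7 \cdot 11 = 77$)
$S = - \frac{1014029}{1492260}$ ($S = \frac{\left(-107\right) \frac{1}{170}}{154} + \frac{77}{-114} = \left(-107\right) \frac{1}{170} \cdot \frac{1}{154} + 77 \left(- \frac{1}{114}\right) = \left(- \frac{107}{170}\right) \frac{1}{154} - \frac{77}{114} = - \frac{107}{26180} - \frac{77}{114} = - \frac{1014029}{1492260} \approx -0.67953$)
$\left(S + \left(167 - 114\right) \left(89 + 104\right)\right) + 291 = \left(- \frac{1014029}{1492260} + \left(167 - 114\right) \left(89 + 104\right)\right) + 291 = \left(- \frac{1014029}{1492260} + 53 \cdot 193\right) + 291 = \left(- \frac{1014029}{1492260} + 10229\right) + 291 = \frac{15263313511}{1492260} + 291 = \frac{15697561171}{1492260}$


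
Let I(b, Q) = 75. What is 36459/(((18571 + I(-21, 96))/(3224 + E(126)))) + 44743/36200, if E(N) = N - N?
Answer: 2127960208589/337492600 ≈ 6305.2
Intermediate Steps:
E(N) = 0
36459/(((18571 + I(-21, 96))/(3224 + E(126)))) + 44743/36200 = 36459/(((18571 + 75)/(3224 + 0))) + 44743/36200 = 36459/((18646/3224)) + 44743*(1/36200) = 36459/((18646*(1/3224))) + 44743/36200 = 36459/(9323/1612) + 44743/36200 = 36459*(1612/9323) + 44743/36200 = 58771908/9323 + 44743/36200 = 2127960208589/337492600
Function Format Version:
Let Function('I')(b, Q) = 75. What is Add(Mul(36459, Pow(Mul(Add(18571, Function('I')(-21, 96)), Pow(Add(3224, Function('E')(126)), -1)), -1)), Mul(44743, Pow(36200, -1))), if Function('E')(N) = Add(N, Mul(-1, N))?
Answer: Rational(2127960208589, 337492600) ≈ 6305.2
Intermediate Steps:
Function('E')(N) = 0
Add(Mul(36459, Pow(Mul(Add(18571, Function('I')(-21, 96)), Pow(Add(3224, Function('E')(126)), -1)), -1)), Mul(44743, Pow(36200, -1))) = Add(Mul(36459, Pow(Mul(Add(18571, 75), Pow(Add(3224, 0), -1)), -1)), Mul(44743, Pow(36200, -1))) = Add(Mul(36459, Pow(Mul(18646, Pow(3224, -1)), -1)), Mul(44743, Rational(1, 36200))) = Add(Mul(36459, Pow(Mul(18646, Rational(1, 3224)), -1)), Rational(44743, 36200)) = Add(Mul(36459, Pow(Rational(9323, 1612), -1)), Rational(44743, 36200)) = Add(Mul(36459, Rational(1612, 9323)), Rational(44743, 36200)) = Add(Rational(58771908, 9323), Rational(44743, 36200)) = Rational(2127960208589, 337492600)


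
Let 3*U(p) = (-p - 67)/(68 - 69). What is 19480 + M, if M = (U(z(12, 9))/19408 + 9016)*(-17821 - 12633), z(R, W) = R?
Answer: -7992810962741/29112 ≈ -2.7455e+8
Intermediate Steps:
U(p) = 67/3 + p/3 (U(p) = ((-p - 67)/(68 - 69))/3 = ((-67 - p)/(-1))/3 = ((-67 - p)*(-1))/3 = (67 + p)/3 = 67/3 + p/3)
M = -7993378064501/29112 (M = ((67/3 + (⅓)*12)/19408 + 9016)*(-17821 - 12633) = ((67/3 + 4)*(1/19408) + 9016)*(-30454) = ((79/3)*(1/19408) + 9016)*(-30454) = (79/58224 + 9016)*(-30454) = (524947663/58224)*(-30454) = -7993378064501/29112 ≈ -2.7457e+8)
19480 + M = 19480 - 7993378064501/29112 = -7992810962741/29112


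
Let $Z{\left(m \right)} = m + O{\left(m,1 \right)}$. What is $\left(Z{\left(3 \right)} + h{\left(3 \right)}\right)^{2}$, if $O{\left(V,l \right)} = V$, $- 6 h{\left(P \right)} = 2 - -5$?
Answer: $\frac{841}{36} \approx 23.361$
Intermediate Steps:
$h{\left(P \right)} = - \frac{7}{6}$ ($h{\left(P \right)} = - \frac{2 - -5}{6} = - \frac{2 + 5}{6} = \left(- \frac{1}{6}\right) 7 = - \frac{7}{6}$)
$Z{\left(m \right)} = 2 m$ ($Z{\left(m \right)} = m + m = 2 m$)
$\left(Z{\left(3 \right)} + h{\left(3 \right)}\right)^{2} = \left(2 \cdot 3 - \frac{7}{6}\right)^{2} = \left(6 - \frac{7}{6}\right)^{2} = \left(\frac{29}{6}\right)^{2} = \frac{841}{36}$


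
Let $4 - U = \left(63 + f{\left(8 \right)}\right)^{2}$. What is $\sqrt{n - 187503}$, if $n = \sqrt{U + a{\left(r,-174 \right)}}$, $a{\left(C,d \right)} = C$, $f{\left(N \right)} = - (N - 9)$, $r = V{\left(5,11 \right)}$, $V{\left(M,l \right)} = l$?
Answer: $\sqrt{-187503 + i \sqrt{4081}} \approx 0.0738 + 433.02 i$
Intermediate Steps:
$r = 11$
$f{\left(N \right)} = 9 - N$ ($f{\left(N \right)} = - (-9 + N) = 9 - N$)
$U = -4092$ ($U = 4 - \left(63 + \left(9 - 8\right)\right)^{2} = 4 - \left(63 + 1\right)^{2} = 4 - 64^{2} = 4 - 4096 = -4092$)
$n = i \sqrt{4081}$ ($n = \sqrt{-4092 + 11} = \sqrt{-4081} = i \sqrt{4081} \approx 63.883 i$)
$\sqrt{n - 187503} = \sqrt{i \sqrt{4081} - 187503} = \sqrt{-187503 + i \sqrt{4081}}$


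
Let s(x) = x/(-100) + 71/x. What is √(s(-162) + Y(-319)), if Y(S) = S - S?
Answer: √2393/45 ≈ 1.0871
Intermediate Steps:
Y(S) = 0
s(x) = 71/x - x/100 (s(x) = x*(-1/100) + 71/x = -x/100 + 71/x = 71/x - x/100)
√(s(-162) + Y(-319)) = √((71/(-162) - 1/100*(-162)) + 0) = √((71*(-1/162) + 81/50) + 0) = √((-71/162 + 81/50) + 0) = √(2393/2025 + 0) = √(2393/2025) = √2393/45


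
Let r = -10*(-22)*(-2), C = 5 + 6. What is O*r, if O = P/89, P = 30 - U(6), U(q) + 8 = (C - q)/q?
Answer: -49060/267 ≈ -183.75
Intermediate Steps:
C = 11
U(q) = -8 + (11 - q)/q
r = -440 (r = 220*(-2) = -440)
P = 223/6 (P = 30 - (-9 + 11/6) = 30 - 1*(-43/6) = 30 + 43/6 = 223/6 ≈ 37.167)
O = 223/534 (O = (223/6)/89 = (223/6)*(1/89) = 223/534 ≈ 0.41760)
O*r = (223/534)*(-440) = -49060/267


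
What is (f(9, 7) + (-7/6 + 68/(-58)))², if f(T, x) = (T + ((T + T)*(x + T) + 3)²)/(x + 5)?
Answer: 376749212401/7569 ≈ 4.9775e+7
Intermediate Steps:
f(T, x) = (T + (3 + 2*T*(T + x))²)/(5 + x) (f(T, x) = (T + ((2*T)*(T + x) + 3)²)/(5 + x) = (T + (2*T*(T + x) + 3)²)/(5 + x) = (T + (3 + 2*T*(T + x))²)/(5 + x))
(f(9, 7) + (-7/6 + 68/(-58)))² = ((9 + (3 + 2*9² + 2*9*7)²)/(5 + 7) + (-7/6 + 68/(-58)))² = ((9 + (3 + 2*81 + 126)²)/12 + (-7*⅙ + 68*(-1/58)))² = ((9 + (3 + 162 + 126)²)/12 + (-7/6 - 34/29))² = ((9 + 291²)/12 - 407/174)² = ((9 + 84681)/12 - 407/174)² = ((1/12)*84690 - 407/174)² = (14115/2 - 407/174)² = (613799/87)² = 376749212401/7569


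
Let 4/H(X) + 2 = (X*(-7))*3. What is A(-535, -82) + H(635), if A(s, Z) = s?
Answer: -7135299/13337 ≈ -535.00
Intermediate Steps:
H(X) = 4/(-2 - 21*X) (H(X) = 4/(-2 + (X*(-7))*3) = 4/(-2 - 7*X*3) = 4/(-2 - 21*X))
A(-535, -82) + H(635) = -535 - 4/(2 + 21*635) = -535 - 4/(2 + 13335) = -535 - 4/13337 = -7135299/13337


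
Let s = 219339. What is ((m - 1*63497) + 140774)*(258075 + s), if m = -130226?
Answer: -25278593886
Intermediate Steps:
((m - 1*63497) + 140774)*(258075 + s) = ((-130226 - 1*63497) + 140774)*(258075 + 219339) = ((-130226 - 63497) + 140774)*477414 = (-193723 + 140774)*477414 = -52949*477414 = -25278593886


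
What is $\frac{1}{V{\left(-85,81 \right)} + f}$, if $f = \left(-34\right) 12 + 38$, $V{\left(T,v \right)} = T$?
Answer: $- \frac{1}{455} \approx -0.0021978$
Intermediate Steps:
$f = -370$ ($f = -408 + 38 = -370$)
$\frac{1}{V{\left(-85,81 \right)} + f} = \frac{1}{-85 - 370} = \frac{1}{-455} = - \frac{1}{455}$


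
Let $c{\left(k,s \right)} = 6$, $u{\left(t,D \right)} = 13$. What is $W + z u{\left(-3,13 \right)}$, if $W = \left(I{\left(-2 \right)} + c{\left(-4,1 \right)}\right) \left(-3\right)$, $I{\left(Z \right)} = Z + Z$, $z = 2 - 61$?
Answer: $-773$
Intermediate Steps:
$z = -59$
$I{\left(Z \right)} = 2 Z$
$W = -6$ ($W = \left(2 \left(-2\right) + 6\right) \left(-3\right) = \left(-4 + 6\right) \left(-3\right) = 2 \left(-3\right) = -6$)
$W + z u{\left(-3,13 \right)} = -6 - 767 = -773$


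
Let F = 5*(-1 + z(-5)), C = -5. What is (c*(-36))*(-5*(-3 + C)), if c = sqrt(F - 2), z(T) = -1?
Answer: -2880*I*sqrt(3) ≈ -4988.3*I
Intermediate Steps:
F = -10 (F = 5*(-1 - 1) = 5*(-2) = -10)
c = 2*I*sqrt(3) (c = sqrt(-10 - 2) = sqrt(-12) = 2*I*sqrt(3) ≈ 3.4641*I)
(c*(-36))*(-5*(-3 + C)) = ((2*I*sqrt(3))*(-36))*(-5*(-3 - 5)) = (-72*I*sqrt(3))*(-5*(-8)) = -72*I*sqrt(3)*40 = -2880*I*sqrt(3)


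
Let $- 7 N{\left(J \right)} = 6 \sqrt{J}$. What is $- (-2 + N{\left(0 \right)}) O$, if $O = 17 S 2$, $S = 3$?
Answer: $204$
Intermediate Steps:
$O = 102$ ($O = 17 \cdot 3 \cdot 2 = 51 \cdot 2 = 102$)
$N{\left(J \right)} = - \frac{6 \sqrt{J}}{7}$
$- (-2 + N{\left(0 \right)}) O = - (-2 - \frac{6 \sqrt{0}}{7}) 102 = - (-2 - 0) 102 = - (-2 + 0) 102 = \left(-1\right) \left(-2\right) 102 = 2 \cdot 102 = 204$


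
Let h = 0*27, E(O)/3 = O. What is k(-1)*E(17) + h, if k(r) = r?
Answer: -51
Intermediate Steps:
E(O) = 3*O
h = 0
k(-1)*E(17) + h = -3*17 + 0 = -1*51 + 0 = -51 + 0 = -51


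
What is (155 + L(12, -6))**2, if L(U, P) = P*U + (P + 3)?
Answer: 6400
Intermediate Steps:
L(U, P) = 3 + P + P*U (L(U, P) = P*U + (3 + P) = 3 + P + P*U)
(155 + L(12, -6))**2 = (155 + (3 - 6 - 6*12))**2 = (155 + (3 - 6 - 72))**2 = (155 - 75)**2 = 80**2 = 6400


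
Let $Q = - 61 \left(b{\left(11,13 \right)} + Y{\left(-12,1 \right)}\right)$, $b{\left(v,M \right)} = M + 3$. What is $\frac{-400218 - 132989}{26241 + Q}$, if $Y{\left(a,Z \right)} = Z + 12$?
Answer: $- \frac{533207}{24472} \approx -21.788$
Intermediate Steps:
$Y{\left(a,Z \right)} = 12 + Z$
$b{\left(v,M \right)} = 3 + M$
$Q = -1769$ ($Q = - 61 \left(\left(3 + 13\right) + \left(12 + 1\right)\right) = - 61 \left(16 + 13\right) = \left(-61\right) 29 = -1769$)
$\frac{-400218 - 132989}{26241 + Q} = \frac{-400218 - 132989}{26241 - 1769} = - \frac{533207}{24472}$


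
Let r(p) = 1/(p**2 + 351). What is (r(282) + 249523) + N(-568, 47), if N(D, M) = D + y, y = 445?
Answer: 19920825001/79875 ≈ 2.4940e+5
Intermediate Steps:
N(D, M) = 445 + D (N(D, M) = D + 445 = 445 + D)
r(p) = 1/(351 + p**2)
(r(282) + 249523) + N(-568, 47) = (1/(351 + 282**2) + 249523) + (445 - 568) = (1/(351 + 79524) + 249523) - 123 = (1/79875 + 249523) - 123 = 19930649626/79875 - 123 = 19920825001/79875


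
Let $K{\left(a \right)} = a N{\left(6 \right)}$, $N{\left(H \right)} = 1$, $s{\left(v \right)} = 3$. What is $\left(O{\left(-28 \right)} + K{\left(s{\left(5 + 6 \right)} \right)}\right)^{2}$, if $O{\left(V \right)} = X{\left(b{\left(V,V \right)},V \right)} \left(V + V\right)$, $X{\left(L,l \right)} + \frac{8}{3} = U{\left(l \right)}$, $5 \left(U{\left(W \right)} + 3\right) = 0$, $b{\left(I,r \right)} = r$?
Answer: $\frac{923521}{9} \approx 1.0261 \cdot 10^{5}$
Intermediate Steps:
$U{\left(W \right)} = -3$ ($U{\left(W \right)} = -3 + \frac{1}{5} \cdot 0 = -3 + 0 = -3$)
$X{\left(L,l \right)} = - \frac{17}{3}$ ($X{\left(L,l \right)} = - \frac{8}{3} - 3 = - \frac{17}{3}$)
$O{\left(V \right)} = - \frac{34 V}{3}$ ($O{\left(V \right)} = - \frac{17 \left(V + V\right)}{3} = - \frac{17 \cdot 2 V}{3} = - \frac{34 V}{3}$)
$K{\left(a \right)} = a$ ($K{\left(a \right)} = a 1 = a$)
$\left(O{\left(-28 \right)} + K{\left(s{\left(5 + 6 \right)} \right)}\right)^{2} = \left(\left(- \frac{34}{3}\right) \left(-28\right) + 3\right)^{2} = \left(\frac{952}{3} + 3\right)^{2} = \left(\frac{961}{3}\right)^{2} = \frac{923521}{9}$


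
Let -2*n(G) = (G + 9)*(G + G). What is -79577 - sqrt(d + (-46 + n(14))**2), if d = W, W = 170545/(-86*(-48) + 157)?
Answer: -79577 - sqrt(99491252789)/857 ≈ -79945.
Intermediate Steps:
n(G) = -G*(9 + G) (n(G) = -(G + 9)*(G + G)/2 = -(9 + G)*2*G/2 = -G*(9 + G))
W = 34109/857 (W = 170545/(4128 + 157) = 170545/4285 = 170545*(1/4285) = 34109/857 ≈ 39.800)
d = 34109/857 ≈ 39.800
-79577 - sqrt(d + (-46 + n(14))**2) = -79577 - sqrt(34109/857 + (-46 - 1*14*(9 + 14))**2) = -79577 - sqrt(34109/857 + (-46 - 1*14*23)**2) = -79577 - sqrt(34109/857 + (-46 - 322)**2) = -79577 - sqrt(34109/857 + (-368)**2) = -79577 - sqrt(34109/857 + 135424) = -79577 - sqrt(116092477/857) = -79577 - sqrt(99491252789)/857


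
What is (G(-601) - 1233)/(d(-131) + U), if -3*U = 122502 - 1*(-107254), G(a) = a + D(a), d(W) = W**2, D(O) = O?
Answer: 7305/178273 ≈ 0.040976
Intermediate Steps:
G(a) = 2*a (G(a) = a + a = 2*a)
U = -229756/3 (U = -(122502 - 1*(-107254))/3 = -(122502 + 107254)/3 = -1/3*229756 = -229756/3 ≈ -76585.)
(G(-601) - 1233)/(d(-131) + U) = (2*(-601) - 1233)/((-131)**2 - 229756/3) = (-1202 - 1233)/(17161 - 229756/3) = -2435/(-178273/3) = -2435*(-3/178273) = 7305/178273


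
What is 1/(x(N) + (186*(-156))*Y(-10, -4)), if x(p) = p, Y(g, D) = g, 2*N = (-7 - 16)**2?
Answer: 2/580849 ≈ 3.4432e-6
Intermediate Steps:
N = 529/2 (N = (-7 - 16)**2/2 = (1/2)*(-23)**2 = (1/2)*529 = 529/2 ≈ 264.50)
1/(x(N) + (186*(-156))*Y(-10, -4)) = 1/(529/2 + (186*(-156))*(-10)) = 1/(529/2 - 29016*(-10)) = 1/(529/2 + 290160) = 1/(580849/2) = 2/580849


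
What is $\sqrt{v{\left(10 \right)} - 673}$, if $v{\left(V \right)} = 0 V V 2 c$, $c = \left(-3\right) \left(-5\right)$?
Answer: $i \sqrt{673} \approx 25.942 i$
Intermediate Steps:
$c = 15$
$v{\left(V \right)} = 0$ ($v{\left(V \right)} = 0 V V 2 \cdot 15 = 0 \cdot 2 V 15 = 0 \cdot 30 V = 0$)
$\sqrt{v{\left(10 \right)} - 673} = \sqrt{0 - 673} = \sqrt{-673} = i \sqrt{673}$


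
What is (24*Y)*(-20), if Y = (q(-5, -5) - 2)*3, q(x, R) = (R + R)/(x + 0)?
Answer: 0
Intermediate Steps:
q(x, R) = 2*R/x (q(x, R) = (2*R)/x = 2*R/x)
Y = 0 (Y = (2*(-5)/(-5) - 2)*3 = (2*(-5)*(-⅕) - 2)*3 = (2 - 2)*3 = 0*3 = 0)
(24*Y)*(-20) = (24*0)*(-20) = 0*(-20) = 0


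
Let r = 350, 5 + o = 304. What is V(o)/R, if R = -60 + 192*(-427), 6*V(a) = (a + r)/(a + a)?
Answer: -649/294373872 ≈ -2.2047e-6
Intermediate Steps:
o = 299 (o = -5 + 304 = 299)
V(a) = (350 + a)/(12*a) (V(a) = ((a + 350)/(a + a))/6 = ((350 + a)/((2*a)))/6 = ((350 + a)*(1/(2*a)))/6 = ((350 + a)/(2*a))/6 = (350 + a)/(12*a))
R = -82044 (R = -60 - 81984 = -82044)
V(o)/R = ((1/12)*(350 + 299)/299)/(-82044) = ((1/12)*(1/299)*649)*(-1/82044) = (649/3588)*(-1/82044) = -649/294373872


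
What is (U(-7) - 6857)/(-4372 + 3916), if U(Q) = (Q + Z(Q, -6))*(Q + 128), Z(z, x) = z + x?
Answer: 9277/456 ≈ 20.344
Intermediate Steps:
Z(z, x) = x + z
U(Q) = (-6 + 2*Q)*(128 + Q) (U(Q) = (Q + (-6 + Q))*(Q + 128) = (-6 + 2*Q)*(128 + Q))
(U(-7) - 6857)/(-4372 + 3916) = ((-768 + 2*(-7)² + 250*(-7)) - 6857)/(-4372 + 3916) = ((-768 + 2*49 - 1750) - 6857)/(-456) = ((-768 + 98 - 1750) - 6857)*(-1/456) = (-2420 - 6857)*(-1/456) = -9277*(-1/456) = 9277/456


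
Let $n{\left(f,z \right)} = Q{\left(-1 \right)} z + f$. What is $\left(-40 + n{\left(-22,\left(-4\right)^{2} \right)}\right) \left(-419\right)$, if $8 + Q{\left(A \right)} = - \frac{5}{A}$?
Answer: $46090$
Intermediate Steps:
$Q{\left(A \right)} = -8 - \frac{5}{A}$
$n{\left(f,z \right)} = f - 3 z$ ($n{\left(f,z \right)} = \left(-8 - \frac{5}{-1}\right) z + f = \left(-8 - -5\right) z + f = \left(-8 + 5\right) z + f = - 3 z + f = f - 3 z$)
$\left(-40 + n{\left(-22,\left(-4\right)^{2} \right)}\right) \left(-419\right) = \left(-40 - \left(22 + 3 \left(-4\right)^{2}\right)\right) \left(-419\right) = \left(-40 - 70\right) \left(-419\right) = \left(-110\right) \left(-419\right) = 46090$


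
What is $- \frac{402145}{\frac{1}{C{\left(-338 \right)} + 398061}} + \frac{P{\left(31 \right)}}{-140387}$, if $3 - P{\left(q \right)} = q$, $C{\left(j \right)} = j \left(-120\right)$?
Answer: $- \frac{24762756522971387}{140387} \approx -1.7639 \cdot 10^{11}$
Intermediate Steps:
$C{\left(j \right)} = - 120 j$
$P{\left(q \right)} = 3 - q$
$- \frac{402145}{\frac{1}{C{\left(-338 \right)} + 398061}} + \frac{P{\left(31 \right)}}{-140387} = - \frac{402145}{\frac{1}{\left(-120\right) \left(-338\right) + 398061}} + \frac{3 - 31}{-140387} = - \frac{402145}{\frac{1}{40560 + 398061}} + \left(3 - 31\right) \left(- \frac{1}{140387}\right) = - \frac{402145}{\frac{1}{438621}} - - \frac{28}{140387} = - 402145 \frac{1}{\frac{1}{438621}} + \frac{28}{140387} = \left(-402145\right) 438621 + \frac{28}{140387} = -176389242045 + \frac{28}{140387} = - \frac{24762756522971387}{140387}$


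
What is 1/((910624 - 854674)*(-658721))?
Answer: -1/36855439950 ≈ -2.7133e-11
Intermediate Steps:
1/((910624 - 854674)*(-658721)) = -1/658721/55950 = (1/55950)*(-1/658721) = -1/36855439950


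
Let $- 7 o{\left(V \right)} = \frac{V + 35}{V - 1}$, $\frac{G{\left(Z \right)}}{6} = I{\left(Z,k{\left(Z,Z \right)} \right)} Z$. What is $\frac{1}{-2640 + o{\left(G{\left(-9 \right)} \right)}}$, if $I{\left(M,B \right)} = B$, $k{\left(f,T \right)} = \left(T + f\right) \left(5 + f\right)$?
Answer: $- \frac{27223}{71872573} \approx -0.00037877$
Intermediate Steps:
$k{\left(f,T \right)} = \left(5 + f\right) \left(T + f\right)$
$G{\left(Z \right)} = 6 Z \left(2 Z^{2} + 10 Z\right)$ ($G{\left(Z \right)} = 6 \left(Z^{2} + 5 Z + 5 Z + Z Z\right) Z = 6 \left(Z^{2} + 5 Z + 5 Z + Z^{2}\right) Z = 6 \left(2 Z^{2} + 10 Z\right) Z = 6 Z \left(2 Z^{2} + 10 Z\right)$)
$o{\left(V \right)} = - \frac{35 + V}{7 \left(-1 + V\right)}$ ($o{\left(V \right)} = - \frac{\left(V + 35\right) \frac{1}{V - 1}}{7} = - \frac{\left(35 + V\right) \frac{1}{-1 + V}}{7} = - \frac{\frac{1}{-1 + V} \left(35 + V\right)}{7} = - \frac{35 + V}{7 \left(-1 + V\right)}$)
$\frac{1}{-2640 + o{\left(G{\left(-9 \right)} \right)}} = \frac{1}{-2640 + \frac{-35 - 12 \left(-9\right)^{2} \left(5 - 9\right)}{7 \left(-1 + 12 \left(-9\right)^{2} \left(5 - 9\right)\right)}} = \frac{1}{-2640 + \frac{-35 - 12 \cdot 81 \left(-4\right)}{7 \left(-1 + 12 \cdot 81 \left(-4\right)\right)}} = \frac{1}{-2640 + \frac{-35 - -3888}{7 \left(-1 - 3888\right)}} = \frac{1}{-2640 + \frac{-35 + 3888}{7 \left(-3889\right)}} = \frac{1}{-2640 + \frac{1}{7} \left(- \frac{1}{3889}\right) 3853} = \frac{1}{-2640 - \frac{3853}{27223}} = \frac{1}{- \frac{71872573}{27223}} = - \frac{27223}{71872573}$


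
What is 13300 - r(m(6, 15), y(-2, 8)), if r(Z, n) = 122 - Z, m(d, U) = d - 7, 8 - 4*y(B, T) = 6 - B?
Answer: 13177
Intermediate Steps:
y(B, T) = ½ + B/4 (y(B, T) = 2 - (6 - B)/4 = 2 + (-3/2 + B/4) = ½ + B/4)
m(d, U) = -7 + d
13300 - r(m(6, 15), y(-2, 8)) = 13300 - (122 - (-7 + 6)) = 13300 - (122 - 1*(-1)) = 13300 - (122 + 1) = 13300 - 1*123 = 13300 - 123 = 13177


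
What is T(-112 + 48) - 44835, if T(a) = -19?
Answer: -44854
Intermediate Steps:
T(-112 + 48) - 44835 = -19 - 44835 = -44854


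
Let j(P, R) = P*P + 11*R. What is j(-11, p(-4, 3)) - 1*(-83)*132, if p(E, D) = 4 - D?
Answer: 11088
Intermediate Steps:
j(P, R) = P**2 + 11*R
j(-11, p(-4, 3)) - 1*(-83)*132 = ((-11)**2 + 11*(4 - 1*3)) - 1*(-83)*132 = (121 + 11*(4 - 3)) + 83*132 = (121 + 11*1) + 10956 = (121 + 11) + 10956 = 132 + 10956 = 11088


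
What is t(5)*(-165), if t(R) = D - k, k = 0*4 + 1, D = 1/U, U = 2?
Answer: 165/2 ≈ 82.500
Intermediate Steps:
D = 1/2 ≈ 0.50000
k = 1 (k = 0 + 1 = 1)
t(R) = -1/2 (t(R) = 1/2 - 1*1 = 1/2 - 1 = -1/2)
t(5)*(-165) = -1/2*(-165) = 165/2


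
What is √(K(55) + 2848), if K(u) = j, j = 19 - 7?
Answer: 2*√715 ≈ 53.479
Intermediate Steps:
j = 12
K(u) = 12
√(K(55) + 2848) = √(12 + 2848) = √2860 = 2*√715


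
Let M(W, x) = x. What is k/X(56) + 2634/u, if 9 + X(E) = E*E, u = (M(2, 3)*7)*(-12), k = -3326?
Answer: -1512445/131334 ≈ -11.516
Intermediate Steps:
u = -252 (u = (3*7)*(-12) = 21*(-12) = -252)
X(E) = -9 + E**2 (X(E) = -9 + E*E = -9 + E**2)
k/X(56) + 2634/u = -3326/(-9 + 56**2) + 2634/(-252) = -3326/(-9 + 3136) + 2634*(-1/252) = -3326/3127 - 439/42 = -1512445/131334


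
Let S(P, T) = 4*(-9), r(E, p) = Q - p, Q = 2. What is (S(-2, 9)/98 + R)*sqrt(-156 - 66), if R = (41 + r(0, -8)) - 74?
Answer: -1145*I*sqrt(222)/49 ≈ -348.17*I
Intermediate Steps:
r(E, p) = 2 - p
S(P, T) = -36
R = -23 (R = (41 + (2 - 1*(-8))) - 74 = (41 + (2 + 8)) - 74 = (41 + 10) - 74 = 51 - 74 = -23)
(S(-2, 9)/98 + R)*sqrt(-156 - 66) = (-36/98 - 23)*sqrt(-156 - 66) = (-36*1/98 - 23)*sqrt(-222) = (-18/49 - 23)*(I*sqrt(222)) = -1145*I*sqrt(222)/49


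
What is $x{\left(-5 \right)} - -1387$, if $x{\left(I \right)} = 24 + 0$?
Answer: $1411$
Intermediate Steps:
$x{\left(I \right)} = 24$
$x{\left(-5 \right)} - -1387 = 24 - -1387 = 24 + 1387 = 1411$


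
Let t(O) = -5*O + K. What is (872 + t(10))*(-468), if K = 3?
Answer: -386100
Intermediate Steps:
t(O) = 3 - 5*O (t(O) = -5*O + 3 = 3 - 5*O)
(872 + t(10))*(-468) = (872 + (3 - 5*10))*(-468) = (872 + (3 - 50))*(-468) = (872 - 47)*(-468) = 825*(-468) = -386100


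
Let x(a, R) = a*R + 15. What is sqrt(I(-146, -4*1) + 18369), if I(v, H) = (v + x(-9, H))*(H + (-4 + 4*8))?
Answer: sqrt(16089) ≈ 126.84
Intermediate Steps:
x(a, R) = 15 + R*a (x(a, R) = R*a + 15 = 15 + R*a)
I(v, H) = (28 + H)*(15 + v - 9*H) (I(v, H) = (v + (15 + H*(-9)))*(H + (-4 + 4*8)) = (v + (15 - 9*H))*(H + (-4 + 32)) = (15 + v - 9*H)*(H + 28) = (15 + v - 9*H)*(28 + H) = (28 + H)*(15 + v - 9*H))
sqrt(I(-146, -4*1) + 18369) = sqrt((420 - (-948) - 9*(-4*1)**2 + 28*(-146) - 4*1*(-146)) + 18369) = sqrt((420 - 237*(-4) - 9*(-4)**2 - 4088 - 4*(-146)) + 18369) = sqrt((420 + 948 - 9*16 - 4088 + 584) + 18369) = sqrt((420 + 948 - 144 - 4088 + 584) + 18369) = sqrt(-2280 + 18369) = sqrt(16089)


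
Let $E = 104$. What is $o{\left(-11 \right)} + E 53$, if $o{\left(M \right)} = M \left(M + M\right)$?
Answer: $5754$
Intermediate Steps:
$o{\left(M \right)} = 2 M^{2}$ ($o{\left(M \right)} = M 2 M = 2 M^{2}$)
$o{\left(-11 \right)} + E 53 = 2 \left(-11\right)^{2} + 104 \cdot 53 = 2 \cdot 121 + 5512 = 242 + 5512 = 5754$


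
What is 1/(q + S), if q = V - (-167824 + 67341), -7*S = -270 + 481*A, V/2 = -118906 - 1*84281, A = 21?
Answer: -7/2151068 ≈ -3.2542e-6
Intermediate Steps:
V = -406374 (V = 2*(-118906 - 1*84281) = 2*(-118906 - 84281) = 2*(-203187) = -406374)
S = -9831/7 (S = -(-270 + 481*21)/7 = -(-270 + 10101)/7 = -⅐*9831 = -9831/7 ≈ -1404.4)
q = -305891 (q = -406374 - (-167824 + 67341) = -406374 - 1*(-100483) = -406374 + 100483 = -305891)
1/(q + S) = 1/(-305891 - 9831/7) = 1/(-2151068/7) = -7/2151068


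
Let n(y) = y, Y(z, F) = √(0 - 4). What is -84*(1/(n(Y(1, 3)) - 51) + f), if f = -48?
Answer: 10507644/2605 + 168*I/2605 ≈ 4033.6 + 0.064491*I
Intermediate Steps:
Y(z, F) = 2*I (Y(z, F) = √(-4) = 2*I)
-84*(1/(n(Y(1, 3)) - 51) + f) = -84*(1/(2*I - 51) - 48) = -84*(1/(-51 + 2*I) - 48) = -84*((-51 - 2*I)/2605 - 48) = -84*(-48 + (-51 - 2*I)/2605) = 4032 - 84*(-51 - 2*I)/2605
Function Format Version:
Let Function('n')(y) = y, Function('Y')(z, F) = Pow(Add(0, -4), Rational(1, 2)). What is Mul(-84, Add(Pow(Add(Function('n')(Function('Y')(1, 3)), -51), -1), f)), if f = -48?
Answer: Add(Rational(10507644, 2605), Mul(Rational(168, 2605), I)) ≈ Add(4033.6, Mul(0.064491, I))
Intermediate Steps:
Function('Y')(z, F) = Mul(2, I) (Function('Y')(z, F) = Pow(-4, Rational(1, 2)) = Mul(2, I))
Mul(-84, Add(Pow(Add(Function('n')(Function('Y')(1, 3)), -51), -1), f)) = Mul(-84, Add(Pow(Add(Mul(2, I), -51), -1), -48)) = Mul(-84, Add(Pow(Add(-51, Mul(2, I)), -1), -48)) = Mul(-84, Add(Mul(Rational(1, 2605), Add(-51, Mul(-2, I))), -48)) = Mul(-84, Add(-48, Mul(Rational(1, 2605), Add(-51, Mul(-2, I))))) = Add(4032, Mul(Rational(-84, 2605), Add(-51, Mul(-2, I))))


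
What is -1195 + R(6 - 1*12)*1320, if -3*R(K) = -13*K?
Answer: -35515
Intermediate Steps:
R(K) = 13*K/3 (R(K) = -(-13)*K/3 = 13*K/3)
-1195 + R(6 - 1*12)*1320 = -1195 + (13*(6 - 1*12)/3)*1320 = -1195 + (13*(6 - 12)/3)*1320 = -1195 + ((13/3)*(-6))*1320 = -1195 - 26*1320 = -1195 - 34320 = -35515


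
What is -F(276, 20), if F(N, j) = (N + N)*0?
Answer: 0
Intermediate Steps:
F(N, j) = 0 (F(N, j) = (2*N)*0 = 0)
-F(276, 20) = -1*0 = 0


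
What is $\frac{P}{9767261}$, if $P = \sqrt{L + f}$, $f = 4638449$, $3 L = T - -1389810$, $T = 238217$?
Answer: $\frac{\sqrt{46630122}}{29301783} \approx 0.00023304$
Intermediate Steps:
$L = \frac{1628027}{3}$ ($L = \frac{238217 - -1389810}{3} = \frac{238217 + 1389810}{3} = \frac{1}{3} \cdot 1628027 = \frac{1628027}{3} \approx 5.4268 \cdot 10^{5}$)
$P = \frac{\sqrt{46630122}}{3}$ ($P = \sqrt{\frac{1628027}{3} + 4638449} = \sqrt{\frac{15543374}{3}} = \frac{\sqrt{46630122}}{3} \approx 2276.2$)
$\frac{P}{9767261} = \frac{\frac{1}{3} \sqrt{46630122}}{9767261} = \frac{\sqrt{46630122}}{3} \cdot \frac{1}{9767261} = \frac{\sqrt{46630122}}{29301783}$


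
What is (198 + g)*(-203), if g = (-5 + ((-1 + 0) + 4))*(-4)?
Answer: -41818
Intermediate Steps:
g = 8 (g = (-5 + (-1 + 4))*(-4) = (-5 + 3)*(-4) = -2*(-4) = 8)
(198 + g)*(-203) = (198 + 8)*(-203) = 206*(-203) = -41818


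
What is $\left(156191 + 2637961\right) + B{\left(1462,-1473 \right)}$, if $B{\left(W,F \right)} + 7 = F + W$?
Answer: $2794134$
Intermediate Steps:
$B{\left(W,F \right)} = -7 + F + W$ ($B{\left(W,F \right)} = -7 + \left(F + W\right) = -7 + F + W$)
$\left(156191 + 2637961\right) + B{\left(1462,-1473 \right)} = \left(156191 + 2637961\right) - 18 = 2794152 - 18 = 2794134$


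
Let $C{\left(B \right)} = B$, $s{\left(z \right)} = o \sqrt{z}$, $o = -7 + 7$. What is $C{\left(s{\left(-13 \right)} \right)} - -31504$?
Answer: $31504$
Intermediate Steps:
$o = 0$
$s{\left(z \right)} = 0$ ($s{\left(z \right)} = 0 \sqrt{z} = 0$)
$C{\left(s{\left(-13 \right)} \right)} - -31504 = 0 - -31504 = 0 + 31504 = 31504$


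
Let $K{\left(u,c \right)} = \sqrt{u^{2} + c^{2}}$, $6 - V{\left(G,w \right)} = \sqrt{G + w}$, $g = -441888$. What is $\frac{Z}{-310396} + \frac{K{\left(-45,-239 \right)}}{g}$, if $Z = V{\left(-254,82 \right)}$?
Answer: $- \frac{3}{155198} - \frac{\sqrt{59146}}{441888} + \frac{i \sqrt{43}}{155198} \approx -0.00056969 + 4.2252 \cdot 10^{-5} i$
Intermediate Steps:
$V{\left(G,w \right)} = 6 - \sqrt{G + w}$
$Z = 6 - 2 i \sqrt{43}$ ($Z = 6 - \sqrt{-254 + 82} = 6 - \sqrt{-172} = 6 - 2 i \sqrt{43} \approx 6.0 - 13.115 i$)
$K{\left(u,c \right)} = \sqrt{c^{2} + u^{2}}$
$\frac{Z}{-310396} + \frac{K{\left(-45,-239 \right)}}{g} = \frac{6 - 2 i \sqrt{43}}{-310396} + \frac{\sqrt{\left(-239\right)^{2} + \left(-45\right)^{2}}}{-441888} = \left(6 - 2 i \sqrt{43}\right) \left(- \frac{1}{310396}\right) + \sqrt{57121 + 2025} \left(- \frac{1}{441888}\right) = \left(- \frac{3}{155198} + \frac{i \sqrt{43}}{155198}\right) + \sqrt{59146} \left(- \frac{1}{441888}\right) = \left(- \frac{3}{155198} + \frac{i \sqrt{43}}{155198}\right) - \frac{\sqrt{59146}}{441888} = - \frac{3}{155198} - \frac{\sqrt{59146}}{441888} + \frac{i \sqrt{43}}{155198}$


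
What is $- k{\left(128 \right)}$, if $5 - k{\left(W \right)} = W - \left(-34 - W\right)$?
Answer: $285$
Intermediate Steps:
$k{\left(W \right)} = -29 - 2 W$ ($k{\left(W \right)} = 5 - \left(W - \left(-34 - W\right)\right) = 5 - \left(W + \left(34 + W\right)\right) = 5 - \left(34 + 2 W\right) = -29 - 2 W$)
$- k{\left(128 \right)} = - (-29 - 256) = \left(-1\right) \left(-285\right) = 285$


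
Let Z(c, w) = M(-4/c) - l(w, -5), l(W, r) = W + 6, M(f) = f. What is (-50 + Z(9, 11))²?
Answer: 368449/81 ≈ 4548.8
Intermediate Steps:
l(W, r) = 6 + W
Z(c, w) = -6 - w - 4/c (Z(c, w) = -4/c - (6 + w) = -4/c + (-6 - w) = -6 - w - 4/c)
(-50 + Z(9, 11))² = (-50 + (-6 - 1*11 - 4/9))² = (-50 + (-6 - 11 - 4*⅑))² = (-50 + (-6 - 11 - 4/9))² = (-50 - 157/9)² = (-607/9)² = 368449/81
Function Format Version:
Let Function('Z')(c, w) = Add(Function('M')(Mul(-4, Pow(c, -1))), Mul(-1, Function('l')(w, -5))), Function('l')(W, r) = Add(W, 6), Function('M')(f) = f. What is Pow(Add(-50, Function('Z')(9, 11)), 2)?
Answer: Rational(368449, 81) ≈ 4548.8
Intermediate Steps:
Function('l')(W, r) = Add(6, W)
Function('Z')(c, w) = Add(-6, Mul(-1, w), Mul(-4, Pow(c, -1))) (Function('Z')(c, w) = Add(Mul(-4, Pow(c, -1)), Mul(-1, Add(6, w))) = Add(Mul(-4, Pow(c, -1)), Add(-6, Mul(-1, w))) = Add(-6, Mul(-1, w), Mul(-4, Pow(c, -1))))
Pow(Add(-50, Function('Z')(9, 11)), 2) = Pow(Add(-50, Add(-6, Mul(-1, 11), Mul(-4, Pow(9, -1)))), 2) = Pow(Add(-50, Add(-6, -11, Mul(-4, Rational(1, 9)))), 2) = Pow(Add(-50, Add(-6, -11, Rational(-4, 9))), 2) = Pow(Add(-50, Rational(-157, 9)), 2) = Pow(Rational(-607, 9), 2) = Rational(368449, 81)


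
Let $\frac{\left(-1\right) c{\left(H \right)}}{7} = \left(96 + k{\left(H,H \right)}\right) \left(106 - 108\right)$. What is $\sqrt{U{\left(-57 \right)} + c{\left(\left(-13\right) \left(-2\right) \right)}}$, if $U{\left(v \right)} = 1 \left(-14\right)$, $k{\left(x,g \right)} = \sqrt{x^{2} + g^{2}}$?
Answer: $\sqrt{1330 + 364 \sqrt{2}} \approx 42.951$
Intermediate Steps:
$k{\left(x,g \right)} = \sqrt{g^{2} + x^{2}}$
$U{\left(v \right)} = -14$
$c{\left(H \right)} = 1344 + 14 \sqrt{2} \sqrt{H^{2}}$ ($c{\left(H \right)} = - 7 \left(96 + \sqrt{H^{2} + H^{2}}\right) \left(106 - 108\right) = - 7 \left(96 + \sqrt{2 H^{2}}\right) \left(-2\right) = - 7 \left(96 + \sqrt{2} \sqrt{H^{2}}\right) \left(-2\right) = - 7 \left(-192 - 2 \sqrt{2} \sqrt{H^{2}}\right) = 1344 + 14 \sqrt{2} \sqrt{H^{2}}$)
$\sqrt{U{\left(-57 \right)} + c{\left(\left(-13\right) \left(-2\right) \right)}} = \sqrt{-14 + \left(1344 + 14 \sqrt{2} \sqrt{\left(\left(-13\right) \left(-2\right)\right)^{2}}\right)} = \sqrt{-14 + \left(1344 + 14 \sqrt{2} \sqrt{26^{2}}\right)} = \sqrt{-14 + \left(1344 + 14 \sqrt{2} \sqrt{676}\right)} = \sqrt{-14 + \left(1344 + 14 \sqrt{2} \cdot 26\right)} = \sqrt{-14 + \left(1344 + 364 \sqrt{2}\right)} = \sqrt{1330 + 364 \sqrt{2}}$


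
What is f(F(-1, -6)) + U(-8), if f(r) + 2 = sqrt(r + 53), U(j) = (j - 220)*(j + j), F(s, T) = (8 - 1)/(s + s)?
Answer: 3646 + 3*sqrt(22)/2 ≈ 3653.0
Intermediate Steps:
F(s, T) = 7/(2*s) (F(s, T) = 7/((2*s)) = 7*(1/(2*s)) = 7/(2*s))
U(j) = 2*j*(-220 + j) (U(j) = (-220 + j)*(2*j) = 2*j*(-220 + j))
f(r) = -2 + sqrt(53 + r) (f(r) = -2 + sqrt(r + 53) = -2 + sqrt(53 + r))
f(F(-1, -6)) + U(-8) = (-2 + sqrt(53 + (7/2)/(-1))) + 2*(-8)*(-220 - 8) = (-2 + sqrt(53 + (7/2)*(-1))) + 2*(-8)*(-228) = (-2 + sqrt(53 - 7/2)) + 3648 = (-2 + sqrt(99/2)) + 3648 = (-2 + 3*sqrt(22)/2) + 3648 = 3646 + 3*sqrt(22)/2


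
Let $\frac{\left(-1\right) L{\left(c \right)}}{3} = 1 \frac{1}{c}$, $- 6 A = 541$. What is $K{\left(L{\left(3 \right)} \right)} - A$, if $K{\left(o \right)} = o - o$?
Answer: $\frac{541}{6} \approx 90.167$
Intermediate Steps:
$A = - \frac{541}{6}$ ($A = \left(- \frac{1}{6}\right) 541 = - \frac{541}{6} \approx -90.167$)
$L{\left(c \right)} = - \frac{3}{c}$ ($L{\left(c \right)} = - 3 \cdot 1 \frac{1}{c} = - \frac{3}{c}$)
$K{\left(o \right)} = 0$
$K{\left(L{\left(3 \right)} \right)} - A = 0 - - \frac{541}{6} = 0 + \frac{541}{6} = \frac{541}{6}$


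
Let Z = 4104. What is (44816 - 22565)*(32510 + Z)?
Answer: 814698114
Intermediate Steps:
(44816 - 22565)*(32510 + Z) = (44816 - 22565)*(32510 + 4104) = 22251*36614 = 814698114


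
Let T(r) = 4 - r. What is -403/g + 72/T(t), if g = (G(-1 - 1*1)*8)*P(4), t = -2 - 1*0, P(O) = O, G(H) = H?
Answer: 1171/64 ≈ 18.297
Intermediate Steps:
t = -2 (t = -2 + 0 = -2)
g = -64 (g = ((-1 - 1*1)*8)*4 = ((-1 - 1)*8)*4 = -2*8*4 = -16*4 = -64)
-403/g + 72/T(t) = -403/(-64) + 72/(4 - 1*(-2)) = -403*(-1/64) + 72/(4 + 2) = 403/64 + 72/6 = 403/64 + 72*(⅙) = 403/64 + 12 = 1171/64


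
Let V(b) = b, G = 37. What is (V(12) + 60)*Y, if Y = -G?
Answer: -2664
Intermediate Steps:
Y = -37 (Y = -1*37 = -37)
(V(12) + 60)*Y = (12 + 60)*(-37) = 72*(-37) = -2664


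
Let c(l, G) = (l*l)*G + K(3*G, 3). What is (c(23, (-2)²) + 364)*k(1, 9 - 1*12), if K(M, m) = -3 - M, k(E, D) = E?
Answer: 2465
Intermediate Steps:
c(l, G) = -3 - 3*G + G*l² (c(l, G) = (l*l)*G + (-3 - 3*G) = l²*G + (-3 - 3*G) = G*l² + (-3 - 3*G) = -3 - 3*G + G*l²)
(c(23, (-2)²) + 364)*k(1, 9 - 1*12) = ((-3 - 3*(-2)² + (-2)²*23²) + 364)*1 = ((-3 - 3*4 + 4*529) + 364)*1 = ((-3 - 12 + 2116) + 364)*1 = (2101 + 364)*1 = 2465*1 = 2465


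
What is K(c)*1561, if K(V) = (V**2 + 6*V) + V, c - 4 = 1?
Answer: 93660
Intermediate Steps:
c = 5 (c = 4 + 1 = 5)
K(V) = V**2 + 7*V
K(c)*1561 = (5*(7 + 5))*1561 = (5*12)*1561 = 60*1561 = 93660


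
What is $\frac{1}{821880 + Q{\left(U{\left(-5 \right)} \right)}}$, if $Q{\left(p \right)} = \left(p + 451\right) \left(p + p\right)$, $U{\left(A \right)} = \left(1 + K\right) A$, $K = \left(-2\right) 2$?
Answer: $\frac{1}{835860} \approx 1.1964 \cdot 10^{-6}$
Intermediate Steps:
$K = -4$
$U{\left(A \right)} = - 3 A$ ($U{\left(A \right)} = \left(1 - 4\right) A = - 3 A$)
$Q{\left(p \right)} = 2 p \left(451 + p\right)$ ($Q{\left(p \right)} = \left(451 + p\right) 2 p = 2 p \left(451 + p\right)$)
$\frac{1}{821880 + Q{\left(U{\left(-5 \right)} \right)}} = \frac{1}{821880 + 2 \left(\left(-3\right) \left(-5\right)\right) \left(451 - -15\right)} = \frac{1}{821880 + 2 \cdot 15 \left(451 + 15\right)} = \frac{1}{821880 + 2 \cdot 15 \cdot 466} = \frac{1}{821880 + 13980} = \frac{1}{835860}$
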